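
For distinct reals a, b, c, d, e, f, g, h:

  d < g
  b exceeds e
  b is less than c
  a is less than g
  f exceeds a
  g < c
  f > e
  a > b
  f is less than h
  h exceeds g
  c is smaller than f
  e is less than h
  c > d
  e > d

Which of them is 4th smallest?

The consecutive relations fix a unique order: d < e < b < a < g < c < f < h.
The 4th smallest is a.

a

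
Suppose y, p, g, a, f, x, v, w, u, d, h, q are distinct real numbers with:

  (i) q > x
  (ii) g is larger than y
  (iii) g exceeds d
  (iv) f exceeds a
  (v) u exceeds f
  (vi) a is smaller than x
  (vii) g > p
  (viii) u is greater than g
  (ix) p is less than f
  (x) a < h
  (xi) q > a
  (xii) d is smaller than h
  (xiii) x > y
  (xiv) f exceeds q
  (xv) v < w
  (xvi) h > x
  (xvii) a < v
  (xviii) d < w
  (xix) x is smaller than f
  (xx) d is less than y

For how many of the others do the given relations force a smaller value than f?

From f the given relations immediately reach p, a, x, q.
From those, y — 5 in total.
From those, d — 6 in total.
No other element is forced below f by the given relations, so the count is 6.

6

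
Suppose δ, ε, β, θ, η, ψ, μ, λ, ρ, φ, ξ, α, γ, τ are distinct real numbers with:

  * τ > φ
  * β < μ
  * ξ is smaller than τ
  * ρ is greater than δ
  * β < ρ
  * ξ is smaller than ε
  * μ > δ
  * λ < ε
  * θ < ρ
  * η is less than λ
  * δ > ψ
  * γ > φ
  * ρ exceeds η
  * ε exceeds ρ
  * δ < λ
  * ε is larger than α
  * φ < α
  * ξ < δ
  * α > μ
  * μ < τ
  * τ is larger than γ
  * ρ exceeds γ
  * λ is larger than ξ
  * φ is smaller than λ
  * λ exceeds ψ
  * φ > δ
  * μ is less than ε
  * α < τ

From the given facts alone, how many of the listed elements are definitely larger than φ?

6

Directly above φ: α, λ, γ, τ.
One step further: ρ, ε (6 so far).
No other element is forced above φ by the given relations, so the count is 6.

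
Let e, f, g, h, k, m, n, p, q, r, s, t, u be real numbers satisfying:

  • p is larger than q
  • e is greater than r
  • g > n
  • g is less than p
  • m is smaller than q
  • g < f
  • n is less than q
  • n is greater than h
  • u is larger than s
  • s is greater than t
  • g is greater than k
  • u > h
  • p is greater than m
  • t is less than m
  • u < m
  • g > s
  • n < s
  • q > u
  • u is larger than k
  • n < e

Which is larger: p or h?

Chaining the given relations: h < n < s < u < m < p.
So h < p; p is the larger of the two.

p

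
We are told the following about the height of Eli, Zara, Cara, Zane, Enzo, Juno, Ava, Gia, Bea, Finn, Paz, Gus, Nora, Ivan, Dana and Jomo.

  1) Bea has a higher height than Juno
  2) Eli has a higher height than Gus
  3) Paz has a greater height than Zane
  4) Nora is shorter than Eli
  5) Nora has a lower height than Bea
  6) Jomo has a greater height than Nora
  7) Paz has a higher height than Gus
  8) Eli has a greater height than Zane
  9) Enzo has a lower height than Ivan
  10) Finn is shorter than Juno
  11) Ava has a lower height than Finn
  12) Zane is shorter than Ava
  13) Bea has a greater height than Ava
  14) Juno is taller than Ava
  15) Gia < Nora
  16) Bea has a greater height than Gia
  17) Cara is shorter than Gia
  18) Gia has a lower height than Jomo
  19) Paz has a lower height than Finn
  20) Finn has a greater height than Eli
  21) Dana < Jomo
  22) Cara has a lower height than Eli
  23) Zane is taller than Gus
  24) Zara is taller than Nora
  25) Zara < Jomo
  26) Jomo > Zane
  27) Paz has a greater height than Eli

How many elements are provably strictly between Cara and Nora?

Chaining upward from Cara reaches: Gia, Eli, Paz, Zara, Finn, Juno, Jomo, Bea.
Chaining downward from Nora reaches: Gia.
Strictly between Cara and Nora are those in both lists: Gia — 1 element.

1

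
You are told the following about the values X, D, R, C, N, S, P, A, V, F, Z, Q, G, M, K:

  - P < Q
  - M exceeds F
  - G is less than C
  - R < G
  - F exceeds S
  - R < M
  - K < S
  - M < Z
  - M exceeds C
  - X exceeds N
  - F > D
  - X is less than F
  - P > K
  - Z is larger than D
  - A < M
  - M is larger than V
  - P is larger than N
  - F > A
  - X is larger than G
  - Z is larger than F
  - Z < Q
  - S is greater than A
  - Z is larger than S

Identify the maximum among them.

N is not greatest since N < X; R is not greatest since R < M; G is not greatest since G < C; V is not greatest since V < M; D is not greatest since D < F; K is not greatest since K < P; A is not greatest since A < M; X is not greatest since X < F; C is not greatest since C < M; S is not greatest since S < F; P is not greatest since P < Q; F is not greatest since F < Z; M is not greatest since M < Z; Z is not greatest since Z < Q.
Only Q has nothing above it, so Q is the maximum.

Q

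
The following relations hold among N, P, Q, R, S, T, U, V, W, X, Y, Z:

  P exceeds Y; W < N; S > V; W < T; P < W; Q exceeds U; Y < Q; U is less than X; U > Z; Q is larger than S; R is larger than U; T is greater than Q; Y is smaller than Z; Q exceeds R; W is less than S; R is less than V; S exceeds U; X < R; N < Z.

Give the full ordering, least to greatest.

Nothing is placed below Y, so it is least; from there Y < P; P < W; W < N; N < Z; Z < U; U < X; X < R; R < V; V < S; S < Q; Q < T, each given directly.

Y < P < W < N < Z < U < X < R < V < S < Q < T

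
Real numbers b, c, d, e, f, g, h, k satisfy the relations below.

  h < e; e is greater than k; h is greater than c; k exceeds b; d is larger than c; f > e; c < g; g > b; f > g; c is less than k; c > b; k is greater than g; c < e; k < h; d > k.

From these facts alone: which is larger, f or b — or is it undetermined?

f

The relevant relations are b < c; c < g; g < k; k < e; e < f.
Together: b < c < g < k < e < f.
So f is larger.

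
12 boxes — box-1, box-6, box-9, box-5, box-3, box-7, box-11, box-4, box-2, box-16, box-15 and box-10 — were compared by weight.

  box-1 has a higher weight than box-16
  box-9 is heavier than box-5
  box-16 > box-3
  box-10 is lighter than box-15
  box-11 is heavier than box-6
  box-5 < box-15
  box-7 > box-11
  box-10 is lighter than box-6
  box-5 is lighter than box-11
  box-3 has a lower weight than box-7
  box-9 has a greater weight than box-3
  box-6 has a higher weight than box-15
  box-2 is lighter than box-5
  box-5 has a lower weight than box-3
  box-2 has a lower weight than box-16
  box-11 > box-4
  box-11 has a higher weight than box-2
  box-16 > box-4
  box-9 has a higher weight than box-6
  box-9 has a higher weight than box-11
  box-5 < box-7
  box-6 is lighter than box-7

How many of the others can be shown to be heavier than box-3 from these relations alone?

4

From box-3 the given relations immediately reach box-16, box-9, box-7.
From those, box-1 — 4 in total.
Nothing else is reachable above box-3; 4 in all.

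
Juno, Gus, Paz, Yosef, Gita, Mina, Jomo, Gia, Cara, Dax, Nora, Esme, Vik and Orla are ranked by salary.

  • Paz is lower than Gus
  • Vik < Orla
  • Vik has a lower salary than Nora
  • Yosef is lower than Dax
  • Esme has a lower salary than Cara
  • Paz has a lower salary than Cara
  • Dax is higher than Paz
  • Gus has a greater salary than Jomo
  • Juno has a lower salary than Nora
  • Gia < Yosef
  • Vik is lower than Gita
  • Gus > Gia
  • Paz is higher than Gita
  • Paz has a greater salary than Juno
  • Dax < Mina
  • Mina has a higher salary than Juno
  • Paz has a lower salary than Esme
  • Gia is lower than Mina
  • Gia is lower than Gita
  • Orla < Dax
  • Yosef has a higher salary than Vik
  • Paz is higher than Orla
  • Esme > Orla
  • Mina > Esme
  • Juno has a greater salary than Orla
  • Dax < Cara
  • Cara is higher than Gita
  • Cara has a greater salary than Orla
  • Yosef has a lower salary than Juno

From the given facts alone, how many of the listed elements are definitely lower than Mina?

9

Directly below Mina: Gia, Juno, Dax, Esme.
One step further: Yosef, Orla, Paz (7 so far).
One step further: Vik, Gita (9 so far).
Nothing else is reachable below Mina; 9 in all.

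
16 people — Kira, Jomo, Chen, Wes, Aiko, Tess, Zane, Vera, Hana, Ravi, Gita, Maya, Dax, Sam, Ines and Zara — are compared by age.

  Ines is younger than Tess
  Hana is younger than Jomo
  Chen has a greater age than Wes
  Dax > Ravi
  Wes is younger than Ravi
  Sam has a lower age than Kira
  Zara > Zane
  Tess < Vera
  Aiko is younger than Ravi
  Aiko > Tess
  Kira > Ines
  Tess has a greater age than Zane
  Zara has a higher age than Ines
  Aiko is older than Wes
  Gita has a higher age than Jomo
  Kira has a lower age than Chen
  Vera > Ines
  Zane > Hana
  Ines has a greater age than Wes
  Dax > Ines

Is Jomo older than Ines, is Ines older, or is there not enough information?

undetermined

Following every chain through Ines: above Ines we get Kira, Tess, Aiko, Ravi, Dax, Vera, Chen, Zara; below Ines we get Wes.
Jomo is not reached, and no chain runs the other way from Jomo to Ines.
So the given relations leave the order of Ines and Jomo undetermined.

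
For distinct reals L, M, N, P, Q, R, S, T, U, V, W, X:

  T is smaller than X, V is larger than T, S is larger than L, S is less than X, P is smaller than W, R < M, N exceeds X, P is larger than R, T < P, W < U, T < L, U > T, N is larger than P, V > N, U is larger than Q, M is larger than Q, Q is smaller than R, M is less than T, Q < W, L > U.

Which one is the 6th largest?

The consecutive relations fix a unique order: Q < R < M < T < P < W < U < L < S < X < N < V.
The 6th largest is U.

U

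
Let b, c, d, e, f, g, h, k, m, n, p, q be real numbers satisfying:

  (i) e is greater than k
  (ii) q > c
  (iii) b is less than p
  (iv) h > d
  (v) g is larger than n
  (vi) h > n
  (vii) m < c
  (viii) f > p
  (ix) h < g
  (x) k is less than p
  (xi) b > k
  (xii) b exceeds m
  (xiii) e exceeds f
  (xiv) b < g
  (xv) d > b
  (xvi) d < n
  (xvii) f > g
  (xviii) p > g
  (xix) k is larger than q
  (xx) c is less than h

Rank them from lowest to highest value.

m < c < q < k < b < d < n < h < g < p < f < e

The consecutive links are each given: m < c; c < q; q < k; k < b; b < d; d < n; n < h; h < g; g < p; p < f; f < e.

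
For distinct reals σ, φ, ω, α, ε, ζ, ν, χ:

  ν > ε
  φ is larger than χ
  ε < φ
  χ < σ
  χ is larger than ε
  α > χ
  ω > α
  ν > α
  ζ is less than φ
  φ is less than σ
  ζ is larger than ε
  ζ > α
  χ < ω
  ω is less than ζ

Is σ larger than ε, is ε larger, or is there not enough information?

σ

The relevant relations are ε < χ; χ < α; α < ζ; ζ < φ; φ < σ.
Chaining these gives ε < χ < α < ζ < φ < σ.
So σ is larger.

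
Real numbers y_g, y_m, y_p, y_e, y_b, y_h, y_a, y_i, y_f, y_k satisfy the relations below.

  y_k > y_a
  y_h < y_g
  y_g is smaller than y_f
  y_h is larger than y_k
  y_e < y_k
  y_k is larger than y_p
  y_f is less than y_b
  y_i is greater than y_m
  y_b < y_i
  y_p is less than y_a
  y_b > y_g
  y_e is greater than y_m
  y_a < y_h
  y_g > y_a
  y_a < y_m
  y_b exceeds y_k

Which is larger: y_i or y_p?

y_i

y_p < y_a and y_a < y_m give y_p < y_m.
With y_m < y_e: y_p < y_a < y_m < y_e.
Then y_e < y_k extends the chain to y_k.
Then y_k < y_h extends the chain to y_h.
With y_h < y_g: y_p < y_a < y_m < y_e < y_k < y_h < y_g.
With y_g < y_b: y_p < y_a < y_m < y_e < y_k < y_h < y_g < y_b.
With y_b < y_i: y_p < y_a < y_m < y_e < y_k < y_h < y_g < y_b < y_i.
So y_p < y_i; y_i is the larger of the two.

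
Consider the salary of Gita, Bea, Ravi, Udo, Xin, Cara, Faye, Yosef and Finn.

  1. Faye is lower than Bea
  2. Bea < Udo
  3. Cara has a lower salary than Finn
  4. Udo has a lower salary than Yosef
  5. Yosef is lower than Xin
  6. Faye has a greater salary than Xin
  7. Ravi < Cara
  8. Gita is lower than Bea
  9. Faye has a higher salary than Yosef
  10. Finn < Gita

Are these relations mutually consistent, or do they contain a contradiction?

We have Faye < Bea stated directly, yet also Bea < Udo < Yosef < Xin < Faye by chaining the others — so Bea < Faye. Contradiction.

inconsistent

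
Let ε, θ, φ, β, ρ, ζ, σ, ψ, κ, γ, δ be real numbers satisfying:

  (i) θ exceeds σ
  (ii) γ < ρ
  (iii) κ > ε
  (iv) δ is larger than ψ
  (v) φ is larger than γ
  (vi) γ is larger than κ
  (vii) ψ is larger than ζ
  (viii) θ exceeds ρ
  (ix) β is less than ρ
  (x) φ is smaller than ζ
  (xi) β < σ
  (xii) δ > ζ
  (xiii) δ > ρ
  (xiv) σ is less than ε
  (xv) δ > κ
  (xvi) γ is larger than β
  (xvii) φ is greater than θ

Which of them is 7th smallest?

θ

Piecing the relations together gives one ordering: β < σ < ε < κ < γ < ρ < θ < φ < ζ < ψ < δ.
The 7th smallest is θ.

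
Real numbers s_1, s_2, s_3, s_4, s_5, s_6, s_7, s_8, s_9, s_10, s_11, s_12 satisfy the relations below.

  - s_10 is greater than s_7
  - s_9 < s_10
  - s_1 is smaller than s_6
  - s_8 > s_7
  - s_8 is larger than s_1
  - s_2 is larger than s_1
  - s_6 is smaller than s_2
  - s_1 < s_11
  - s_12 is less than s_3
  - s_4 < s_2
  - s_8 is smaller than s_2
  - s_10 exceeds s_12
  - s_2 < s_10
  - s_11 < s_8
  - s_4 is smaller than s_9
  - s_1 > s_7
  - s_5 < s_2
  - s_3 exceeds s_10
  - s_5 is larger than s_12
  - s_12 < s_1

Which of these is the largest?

s_3

Chaining downward from s_3: directly below it, s_12, s_10; then s_7, s_9, s_2; then s_1, s_5, s_4, s_8, s_6; then s_11.
That covers every other element, and nothing is given above s_3, so s_3 is the largest.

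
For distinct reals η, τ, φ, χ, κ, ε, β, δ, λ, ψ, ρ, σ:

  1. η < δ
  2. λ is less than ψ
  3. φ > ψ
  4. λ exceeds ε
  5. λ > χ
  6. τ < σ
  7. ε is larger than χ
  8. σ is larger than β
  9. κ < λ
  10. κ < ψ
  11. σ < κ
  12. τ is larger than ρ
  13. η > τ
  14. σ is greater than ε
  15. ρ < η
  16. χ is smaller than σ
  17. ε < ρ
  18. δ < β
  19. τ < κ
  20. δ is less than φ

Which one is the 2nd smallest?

ε

Chaining the given pairs: χ < ε < ρ < τ < η < δ < β < σ < κ < λ < ψ < φ.
The 2nd smallest is ε.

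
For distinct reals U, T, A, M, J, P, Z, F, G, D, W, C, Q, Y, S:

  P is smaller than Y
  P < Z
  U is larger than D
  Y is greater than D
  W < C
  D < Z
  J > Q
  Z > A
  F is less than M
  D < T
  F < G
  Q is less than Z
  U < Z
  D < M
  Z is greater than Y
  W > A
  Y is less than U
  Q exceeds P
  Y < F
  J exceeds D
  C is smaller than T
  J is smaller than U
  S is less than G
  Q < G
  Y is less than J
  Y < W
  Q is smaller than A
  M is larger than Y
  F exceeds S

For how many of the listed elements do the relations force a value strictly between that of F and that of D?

1

Chaining upward from D reaches: Y, W, G, C, J, U, T, M, Z.
Chaining downward from F reaches: S, P, Y.
Strictly between D and F are those in both lists: Y — 1 element.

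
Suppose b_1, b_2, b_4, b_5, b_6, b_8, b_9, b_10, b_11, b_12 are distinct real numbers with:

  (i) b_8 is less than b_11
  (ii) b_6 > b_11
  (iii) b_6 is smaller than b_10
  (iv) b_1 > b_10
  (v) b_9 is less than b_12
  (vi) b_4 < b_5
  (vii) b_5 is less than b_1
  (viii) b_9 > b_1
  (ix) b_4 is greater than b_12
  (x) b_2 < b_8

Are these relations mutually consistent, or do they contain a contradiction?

inconsistent

We have b_5 < b_1 stated directly, yet also b_1 < b_9 < b_12 < b_4 < b_5 by chaining the others — so b_1 < b_5. Contradiction.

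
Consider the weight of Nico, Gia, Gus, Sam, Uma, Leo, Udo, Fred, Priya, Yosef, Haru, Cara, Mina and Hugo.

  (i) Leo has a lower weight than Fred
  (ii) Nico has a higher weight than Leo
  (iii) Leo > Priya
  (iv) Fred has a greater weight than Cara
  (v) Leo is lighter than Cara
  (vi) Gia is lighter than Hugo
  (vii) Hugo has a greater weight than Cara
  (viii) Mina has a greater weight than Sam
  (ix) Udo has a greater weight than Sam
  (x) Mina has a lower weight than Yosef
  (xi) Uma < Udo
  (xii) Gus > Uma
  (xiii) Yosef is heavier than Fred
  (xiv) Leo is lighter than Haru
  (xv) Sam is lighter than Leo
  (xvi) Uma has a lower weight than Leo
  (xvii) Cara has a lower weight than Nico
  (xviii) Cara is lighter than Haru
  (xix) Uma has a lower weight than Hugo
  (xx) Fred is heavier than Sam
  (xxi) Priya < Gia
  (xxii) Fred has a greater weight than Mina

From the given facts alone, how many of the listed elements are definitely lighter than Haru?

From Haru the given relations immediately reach Leo, Cara.
From those, Priya, Uma, Sam — 5 in total.
No other element is forced below Haru by the given relations, so the count is 5.

5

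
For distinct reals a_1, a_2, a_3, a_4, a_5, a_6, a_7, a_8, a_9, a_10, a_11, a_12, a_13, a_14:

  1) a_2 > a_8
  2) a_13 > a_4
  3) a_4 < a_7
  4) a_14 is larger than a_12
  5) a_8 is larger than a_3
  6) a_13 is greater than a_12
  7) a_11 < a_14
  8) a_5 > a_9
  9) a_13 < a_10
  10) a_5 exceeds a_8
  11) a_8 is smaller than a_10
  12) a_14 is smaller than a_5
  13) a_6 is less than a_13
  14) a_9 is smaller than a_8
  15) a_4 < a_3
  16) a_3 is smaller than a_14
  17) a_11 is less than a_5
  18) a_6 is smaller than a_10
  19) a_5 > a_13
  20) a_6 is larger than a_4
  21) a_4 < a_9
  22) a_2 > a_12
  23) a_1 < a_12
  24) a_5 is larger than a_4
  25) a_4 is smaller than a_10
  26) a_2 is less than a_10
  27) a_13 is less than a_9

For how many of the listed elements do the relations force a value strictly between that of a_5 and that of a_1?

5

Chaining upward from a_1 reaches: a_12, a_13, a_14, a_9, a_8, a_2, a_10.
Chaining downward from a_5 reaches: a_11, a_12, a_4, a_6, a_3, a_13, a_14, a_9, a_8.
Strictly between a_1 and a_5 are those in both lists: a_12, a_13, a_14, a_9, a_8 — 5 elements.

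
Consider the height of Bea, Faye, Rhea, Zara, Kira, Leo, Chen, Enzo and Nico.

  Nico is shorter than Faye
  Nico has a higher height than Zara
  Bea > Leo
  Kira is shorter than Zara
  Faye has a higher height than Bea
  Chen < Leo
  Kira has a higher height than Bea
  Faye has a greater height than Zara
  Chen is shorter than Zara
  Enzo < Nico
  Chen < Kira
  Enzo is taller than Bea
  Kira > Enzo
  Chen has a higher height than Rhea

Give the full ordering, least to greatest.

The consecutive links are each given: Rhea < Chen; Chen < Leo; Leo < Bea; Bea < Enzo; Enzo < Kira; Kira < Zara; Zara < Nico; Nico < Faye.

Rhea < Chen < Leo < Bea < Enzo < Kira < Zara < Nico < Faye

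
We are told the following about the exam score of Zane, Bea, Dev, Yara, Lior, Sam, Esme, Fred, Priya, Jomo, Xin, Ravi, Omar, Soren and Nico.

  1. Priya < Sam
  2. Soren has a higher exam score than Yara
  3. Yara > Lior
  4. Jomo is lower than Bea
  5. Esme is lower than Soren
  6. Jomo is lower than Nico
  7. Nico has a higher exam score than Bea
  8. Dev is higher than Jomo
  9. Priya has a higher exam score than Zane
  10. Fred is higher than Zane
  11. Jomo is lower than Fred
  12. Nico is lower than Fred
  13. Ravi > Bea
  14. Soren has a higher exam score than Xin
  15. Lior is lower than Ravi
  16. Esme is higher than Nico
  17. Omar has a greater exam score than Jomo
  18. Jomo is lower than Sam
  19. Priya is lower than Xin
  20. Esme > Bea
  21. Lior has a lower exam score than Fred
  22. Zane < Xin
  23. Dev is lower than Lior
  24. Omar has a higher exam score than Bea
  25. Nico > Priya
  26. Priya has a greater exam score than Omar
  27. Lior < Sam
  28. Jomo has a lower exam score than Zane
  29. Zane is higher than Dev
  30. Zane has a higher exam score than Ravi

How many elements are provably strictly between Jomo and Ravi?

Chaining upward from Jomo reaches: Bea, Omar, Dev, Lior, Zane, Priya, Sam, Yara, Nico, Esme, Xin, Fred, Soren.
Chaining downward from Ravi reaches: Bea, Dev, Lior.
Strictly between Jomo and Ravi are those in both lists: Bea, Dev, Lior — 3 elements.

3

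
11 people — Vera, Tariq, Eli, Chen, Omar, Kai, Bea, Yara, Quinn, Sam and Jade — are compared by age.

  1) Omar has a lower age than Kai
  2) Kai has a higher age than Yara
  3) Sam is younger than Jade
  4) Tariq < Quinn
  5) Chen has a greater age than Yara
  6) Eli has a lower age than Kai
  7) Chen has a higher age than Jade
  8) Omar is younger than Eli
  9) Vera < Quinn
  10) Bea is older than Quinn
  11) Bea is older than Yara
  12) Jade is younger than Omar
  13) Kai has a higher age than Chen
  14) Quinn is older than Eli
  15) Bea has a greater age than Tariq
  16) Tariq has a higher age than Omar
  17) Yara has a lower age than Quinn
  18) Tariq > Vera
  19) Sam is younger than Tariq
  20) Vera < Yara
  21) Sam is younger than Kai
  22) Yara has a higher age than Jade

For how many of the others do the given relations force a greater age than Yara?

From Yara the given relations immediately reach Chen, Quinn, Bea, Kai.
Nothing else is reachable above Yara; 4 in all.

4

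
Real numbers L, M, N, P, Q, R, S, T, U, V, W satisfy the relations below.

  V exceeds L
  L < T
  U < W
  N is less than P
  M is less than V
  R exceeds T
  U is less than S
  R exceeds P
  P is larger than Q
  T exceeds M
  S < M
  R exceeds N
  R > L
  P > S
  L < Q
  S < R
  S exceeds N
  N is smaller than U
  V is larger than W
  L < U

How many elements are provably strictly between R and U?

4

Chaining upward from U reaches: W, S, M, P, V, T.
Chaining downward from R reaches: L, N, Q, S, M, P, T.
Strictly between U and R are those in both lists: S, M, P, T — 4 elements.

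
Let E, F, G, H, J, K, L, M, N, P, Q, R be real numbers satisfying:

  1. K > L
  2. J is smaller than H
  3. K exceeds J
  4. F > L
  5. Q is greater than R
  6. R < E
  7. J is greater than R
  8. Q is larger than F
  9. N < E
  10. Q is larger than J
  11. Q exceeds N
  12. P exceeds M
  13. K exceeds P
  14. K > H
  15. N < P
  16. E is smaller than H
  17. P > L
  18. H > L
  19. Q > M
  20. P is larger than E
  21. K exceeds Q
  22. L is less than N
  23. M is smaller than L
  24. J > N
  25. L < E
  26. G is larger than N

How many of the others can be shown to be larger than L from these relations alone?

9

From L the given relations immediately reach N, E, F, P, H, K.
From those, J, Q, G — 9 in total.
Nothing else is reachable above L; 9 in all.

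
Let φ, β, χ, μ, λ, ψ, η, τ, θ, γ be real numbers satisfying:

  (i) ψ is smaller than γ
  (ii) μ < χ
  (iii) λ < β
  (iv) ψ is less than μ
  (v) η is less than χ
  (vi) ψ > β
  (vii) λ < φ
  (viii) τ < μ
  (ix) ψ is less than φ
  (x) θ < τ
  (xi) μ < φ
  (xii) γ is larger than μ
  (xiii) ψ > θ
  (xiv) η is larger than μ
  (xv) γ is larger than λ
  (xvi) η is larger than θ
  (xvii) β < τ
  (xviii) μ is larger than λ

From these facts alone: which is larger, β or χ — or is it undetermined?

Chaining the given relations: β < τ < μ < η < χ.
So χ is larger.

χ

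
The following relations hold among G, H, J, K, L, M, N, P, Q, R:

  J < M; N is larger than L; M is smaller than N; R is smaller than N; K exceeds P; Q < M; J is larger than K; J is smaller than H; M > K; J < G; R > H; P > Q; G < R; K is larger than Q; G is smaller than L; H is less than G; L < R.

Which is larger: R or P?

P < K < J < H < G < L < R, by transitivity through K, J, H, G, L.
So P < R; R is the larger of the two.

R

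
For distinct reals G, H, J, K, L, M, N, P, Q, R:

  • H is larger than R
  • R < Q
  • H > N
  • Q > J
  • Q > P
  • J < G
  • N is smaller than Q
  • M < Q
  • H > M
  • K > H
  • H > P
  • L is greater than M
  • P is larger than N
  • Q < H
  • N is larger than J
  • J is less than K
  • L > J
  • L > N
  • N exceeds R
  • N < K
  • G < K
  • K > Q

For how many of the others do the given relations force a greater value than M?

The elements the relations force above M are L, Q, H, K — no chain reaches any other.
That is 4.

4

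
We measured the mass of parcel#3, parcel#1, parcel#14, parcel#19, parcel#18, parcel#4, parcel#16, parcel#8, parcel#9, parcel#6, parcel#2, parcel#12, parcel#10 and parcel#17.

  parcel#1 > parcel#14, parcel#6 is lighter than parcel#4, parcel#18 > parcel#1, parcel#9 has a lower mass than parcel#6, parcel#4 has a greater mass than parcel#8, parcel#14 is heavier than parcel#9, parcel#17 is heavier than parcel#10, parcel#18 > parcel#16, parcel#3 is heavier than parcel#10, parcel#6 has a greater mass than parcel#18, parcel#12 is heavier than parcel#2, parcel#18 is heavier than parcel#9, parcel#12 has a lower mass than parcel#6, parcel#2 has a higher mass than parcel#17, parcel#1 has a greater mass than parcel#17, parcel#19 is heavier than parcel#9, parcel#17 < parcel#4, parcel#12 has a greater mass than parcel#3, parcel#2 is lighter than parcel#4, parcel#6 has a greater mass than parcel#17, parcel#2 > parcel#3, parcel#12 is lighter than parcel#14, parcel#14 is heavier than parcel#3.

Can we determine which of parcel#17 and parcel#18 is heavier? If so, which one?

Chaining the given relations: parcel#17 < parcel#2 < parcel#12 < parcel#14 < parcel#1 < parcel#18.
So parcel#18 is heavier.

parcel#18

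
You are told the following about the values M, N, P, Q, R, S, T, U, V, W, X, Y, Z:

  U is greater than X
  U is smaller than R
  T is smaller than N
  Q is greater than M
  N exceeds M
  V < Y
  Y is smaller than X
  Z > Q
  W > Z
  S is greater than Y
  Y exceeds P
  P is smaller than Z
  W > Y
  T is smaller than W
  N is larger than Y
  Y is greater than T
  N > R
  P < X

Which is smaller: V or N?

V < Y < X < U < R < N, by transitivity through Y, X, U, R.
So V < N; V is the smaller of the two.

V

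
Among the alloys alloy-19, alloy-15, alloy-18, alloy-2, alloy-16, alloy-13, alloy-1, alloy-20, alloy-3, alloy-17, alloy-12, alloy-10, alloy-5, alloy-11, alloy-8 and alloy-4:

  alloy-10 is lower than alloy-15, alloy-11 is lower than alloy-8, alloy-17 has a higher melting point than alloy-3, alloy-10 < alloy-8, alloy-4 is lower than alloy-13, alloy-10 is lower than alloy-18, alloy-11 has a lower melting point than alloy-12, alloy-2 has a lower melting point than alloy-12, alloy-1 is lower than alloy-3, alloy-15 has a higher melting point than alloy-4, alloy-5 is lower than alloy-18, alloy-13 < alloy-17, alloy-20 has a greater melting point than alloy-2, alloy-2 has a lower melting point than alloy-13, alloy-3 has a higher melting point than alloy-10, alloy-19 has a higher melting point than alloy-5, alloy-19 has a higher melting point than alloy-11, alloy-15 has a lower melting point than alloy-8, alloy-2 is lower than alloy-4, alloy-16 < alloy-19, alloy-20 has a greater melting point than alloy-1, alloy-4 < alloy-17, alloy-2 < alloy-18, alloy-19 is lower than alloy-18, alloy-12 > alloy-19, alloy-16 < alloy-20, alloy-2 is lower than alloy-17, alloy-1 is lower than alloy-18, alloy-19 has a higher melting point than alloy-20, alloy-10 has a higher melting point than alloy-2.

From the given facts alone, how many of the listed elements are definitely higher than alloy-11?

4

Directly above alloy-11: alloy-19, alloy-8, alloy-12.
One step further: alloy-18 (4 so far).
Nothing else is reachable above alloy-11; 4 in all.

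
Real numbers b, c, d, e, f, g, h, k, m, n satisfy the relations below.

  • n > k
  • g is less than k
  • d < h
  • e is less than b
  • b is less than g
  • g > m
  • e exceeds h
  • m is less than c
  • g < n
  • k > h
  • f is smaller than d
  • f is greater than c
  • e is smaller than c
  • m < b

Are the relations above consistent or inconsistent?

Chaining the given relations yields c < f < d < h < e, so c < e. But one relation states e < c. These cannot both hold.

inconsistent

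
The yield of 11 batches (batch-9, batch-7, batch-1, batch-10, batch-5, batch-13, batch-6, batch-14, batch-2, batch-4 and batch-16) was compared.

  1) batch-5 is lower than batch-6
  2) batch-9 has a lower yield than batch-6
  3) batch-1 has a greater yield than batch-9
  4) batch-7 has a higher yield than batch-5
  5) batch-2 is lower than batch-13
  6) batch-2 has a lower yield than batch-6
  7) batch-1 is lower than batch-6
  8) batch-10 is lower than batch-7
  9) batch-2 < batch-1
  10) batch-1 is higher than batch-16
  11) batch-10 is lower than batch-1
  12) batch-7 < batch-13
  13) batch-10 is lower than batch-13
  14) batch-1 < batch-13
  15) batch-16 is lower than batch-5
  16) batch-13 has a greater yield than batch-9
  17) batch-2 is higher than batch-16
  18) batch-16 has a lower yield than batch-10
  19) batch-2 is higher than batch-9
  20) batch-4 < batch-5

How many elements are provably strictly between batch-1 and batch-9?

1

The relations place batch-9 below batch-1. An element lies strictly between them when it is forced above batch-9 and also forced below batch-1.
Above batch-9: {batch-2, batch-13, batch-6}. Below batch-1: {batch-16, batch-10, batch-2}.
Intersection: {batch-2} — 1.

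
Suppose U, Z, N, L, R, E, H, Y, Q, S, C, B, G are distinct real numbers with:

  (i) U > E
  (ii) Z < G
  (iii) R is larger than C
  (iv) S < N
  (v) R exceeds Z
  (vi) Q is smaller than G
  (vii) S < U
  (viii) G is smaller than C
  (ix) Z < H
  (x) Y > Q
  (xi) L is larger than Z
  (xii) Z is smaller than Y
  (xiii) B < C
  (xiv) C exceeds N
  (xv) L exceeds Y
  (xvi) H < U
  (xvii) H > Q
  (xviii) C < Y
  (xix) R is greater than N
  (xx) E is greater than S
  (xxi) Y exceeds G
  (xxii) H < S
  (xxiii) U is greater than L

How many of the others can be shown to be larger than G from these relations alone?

From G the given relations immediately reach C, Y.
From those, R, L — 4 in total.
From those, U — 5 in total.
Nothing else is reachable above G; 5 in all.

5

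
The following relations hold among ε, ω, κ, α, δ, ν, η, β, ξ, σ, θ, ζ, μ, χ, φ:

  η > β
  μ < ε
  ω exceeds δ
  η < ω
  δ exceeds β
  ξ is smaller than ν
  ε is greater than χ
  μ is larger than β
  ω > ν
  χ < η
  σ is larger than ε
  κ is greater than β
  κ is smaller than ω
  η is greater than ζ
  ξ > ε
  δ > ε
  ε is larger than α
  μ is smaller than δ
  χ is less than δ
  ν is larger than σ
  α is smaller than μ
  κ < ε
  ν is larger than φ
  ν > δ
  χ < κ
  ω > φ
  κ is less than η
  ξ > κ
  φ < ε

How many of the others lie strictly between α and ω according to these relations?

Chaining upward from α reaches: μ, ε, σ, δ, ξ, ν.
Chaining downward from ω reaches: ζ, χ, β, κ, μ, η, φ, ε, σ, δ, ξ, ν.
Strictly between α and ω are those in both lists: μ, ε, σ, δ, ξ, ν — 6 elements.

6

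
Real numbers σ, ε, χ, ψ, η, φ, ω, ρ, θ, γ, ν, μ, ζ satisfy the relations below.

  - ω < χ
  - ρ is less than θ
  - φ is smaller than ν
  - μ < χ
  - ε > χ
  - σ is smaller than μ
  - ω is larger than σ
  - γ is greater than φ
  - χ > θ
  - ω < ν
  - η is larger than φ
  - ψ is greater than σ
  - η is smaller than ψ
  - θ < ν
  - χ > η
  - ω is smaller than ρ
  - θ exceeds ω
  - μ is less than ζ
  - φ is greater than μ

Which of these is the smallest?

σ

μ is not least since σ < μ; ω is not least since σ < ω; ρ is not least since ω < ρ; θ is not least since ρ < θ; φ is not least since μ < φ; ζ is not least since μ < ζ; η is not least since φ < η; χ is not least since ω < χ; ν is not least since θ < ν; γ is not least since φ < γ; ε is not least since χ < ε; ψ is not least since η < ψ.
Only σ has nothing below it, so σ is the smallest.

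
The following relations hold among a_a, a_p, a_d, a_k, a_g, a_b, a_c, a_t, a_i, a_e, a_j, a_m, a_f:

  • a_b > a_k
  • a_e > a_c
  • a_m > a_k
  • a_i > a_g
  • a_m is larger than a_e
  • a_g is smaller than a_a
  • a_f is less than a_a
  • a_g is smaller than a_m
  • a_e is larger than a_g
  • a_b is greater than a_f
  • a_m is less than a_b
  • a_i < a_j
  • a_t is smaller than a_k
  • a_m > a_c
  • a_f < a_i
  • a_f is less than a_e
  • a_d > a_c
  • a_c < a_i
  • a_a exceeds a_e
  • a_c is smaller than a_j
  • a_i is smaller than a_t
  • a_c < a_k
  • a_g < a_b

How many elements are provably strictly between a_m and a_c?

The relations place a_c below a_m. An element lies strictly between them when it is forced above a_c and also forced below a_m.
Above a_c: {a_e, a_i, a_t, a_a, a_k, a_j, a_b, a_d}. Below a_m: {a_g, a_f, a_e, a_i, a_t, a_k}.
Intersection: {a_e, a_i, a_t, a_k} — 4.

4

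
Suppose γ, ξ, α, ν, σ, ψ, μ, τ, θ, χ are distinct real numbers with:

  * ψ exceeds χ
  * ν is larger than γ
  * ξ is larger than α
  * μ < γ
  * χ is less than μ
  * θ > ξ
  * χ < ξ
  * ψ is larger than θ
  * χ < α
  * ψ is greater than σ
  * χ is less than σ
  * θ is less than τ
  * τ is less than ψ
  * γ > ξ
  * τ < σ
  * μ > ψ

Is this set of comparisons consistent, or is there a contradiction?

consistent

Every relation is compatible with χ < α < ξ < θ < τ < σ < ψ < μ < γ < ν; the set is consistent.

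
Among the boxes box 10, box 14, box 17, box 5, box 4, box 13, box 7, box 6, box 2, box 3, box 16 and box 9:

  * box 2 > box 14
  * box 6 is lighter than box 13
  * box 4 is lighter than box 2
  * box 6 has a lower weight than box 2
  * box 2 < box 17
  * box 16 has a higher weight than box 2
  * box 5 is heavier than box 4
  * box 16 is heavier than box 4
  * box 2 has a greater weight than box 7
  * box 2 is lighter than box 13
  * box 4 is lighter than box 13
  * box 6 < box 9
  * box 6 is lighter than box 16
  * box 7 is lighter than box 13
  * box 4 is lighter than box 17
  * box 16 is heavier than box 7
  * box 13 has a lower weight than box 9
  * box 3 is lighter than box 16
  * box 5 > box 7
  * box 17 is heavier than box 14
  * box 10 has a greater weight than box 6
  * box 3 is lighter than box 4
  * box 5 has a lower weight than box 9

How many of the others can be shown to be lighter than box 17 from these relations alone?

The elements the relations force below box 17 are box 3, box 7, box 6, box 4, box 14, box 2 — no chain reaches any other.
That is 6.

6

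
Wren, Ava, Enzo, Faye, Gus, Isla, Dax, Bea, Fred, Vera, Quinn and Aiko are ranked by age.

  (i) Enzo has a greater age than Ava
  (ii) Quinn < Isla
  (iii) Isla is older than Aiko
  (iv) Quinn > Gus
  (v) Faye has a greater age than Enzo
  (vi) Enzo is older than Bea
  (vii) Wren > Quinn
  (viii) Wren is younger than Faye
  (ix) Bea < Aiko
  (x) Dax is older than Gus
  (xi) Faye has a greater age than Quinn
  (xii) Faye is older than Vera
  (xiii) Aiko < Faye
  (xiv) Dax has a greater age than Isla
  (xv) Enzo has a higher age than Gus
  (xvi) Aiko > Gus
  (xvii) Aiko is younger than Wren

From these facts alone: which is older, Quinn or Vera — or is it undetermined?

Following every chain through Vera: above Vera we get Faye.
Quinn is not reached, and no chain runs the other way from Quinn to Vera.
So the given relations leave the order of Vera and Quinn undetermined.

undetermined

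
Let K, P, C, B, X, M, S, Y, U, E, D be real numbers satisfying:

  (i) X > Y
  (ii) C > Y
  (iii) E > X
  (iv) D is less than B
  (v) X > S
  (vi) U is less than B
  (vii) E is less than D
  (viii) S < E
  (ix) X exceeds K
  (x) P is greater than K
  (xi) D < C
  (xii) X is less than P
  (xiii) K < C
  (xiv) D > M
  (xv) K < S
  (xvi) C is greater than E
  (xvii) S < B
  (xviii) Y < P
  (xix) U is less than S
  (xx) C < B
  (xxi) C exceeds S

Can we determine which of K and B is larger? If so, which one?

K < S and S < X give K < X.
With X < E: K < S < X < E.
Then E < D extends the chain to D.
With D < C: K < S < X < E < D < C.
With C < B: K < S < X < E < D < C < B.
So B is larger.

B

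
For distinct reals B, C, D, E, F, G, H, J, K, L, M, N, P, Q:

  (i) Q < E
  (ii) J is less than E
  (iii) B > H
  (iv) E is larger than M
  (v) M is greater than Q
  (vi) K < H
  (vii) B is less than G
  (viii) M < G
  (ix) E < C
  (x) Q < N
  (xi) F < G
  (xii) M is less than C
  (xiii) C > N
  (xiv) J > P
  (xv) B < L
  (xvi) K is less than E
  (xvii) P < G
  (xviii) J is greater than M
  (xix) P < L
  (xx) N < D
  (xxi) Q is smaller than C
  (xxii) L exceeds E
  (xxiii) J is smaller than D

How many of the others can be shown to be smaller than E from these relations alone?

From E the given relations immediately reach K, Q, M, J.
From those, P — 5 in total.
No other element is forced below E by the given relations, so the count is 5.

5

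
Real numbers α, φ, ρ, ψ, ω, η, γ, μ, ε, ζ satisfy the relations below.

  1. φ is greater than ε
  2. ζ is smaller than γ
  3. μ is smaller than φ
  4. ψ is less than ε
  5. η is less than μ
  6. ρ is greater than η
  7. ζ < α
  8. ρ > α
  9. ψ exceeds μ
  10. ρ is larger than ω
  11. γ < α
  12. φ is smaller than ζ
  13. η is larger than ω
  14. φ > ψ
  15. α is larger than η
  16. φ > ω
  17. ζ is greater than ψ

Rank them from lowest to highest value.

The consecutive links are each given: ω < η; η < μ; μ < ψ; ψ < ε; ε < φ; φ < ζ; ζ < γ; γ < α; α < ρ.

ω < η < μ < ψ < ε < φ < ζ < γ < α < ρ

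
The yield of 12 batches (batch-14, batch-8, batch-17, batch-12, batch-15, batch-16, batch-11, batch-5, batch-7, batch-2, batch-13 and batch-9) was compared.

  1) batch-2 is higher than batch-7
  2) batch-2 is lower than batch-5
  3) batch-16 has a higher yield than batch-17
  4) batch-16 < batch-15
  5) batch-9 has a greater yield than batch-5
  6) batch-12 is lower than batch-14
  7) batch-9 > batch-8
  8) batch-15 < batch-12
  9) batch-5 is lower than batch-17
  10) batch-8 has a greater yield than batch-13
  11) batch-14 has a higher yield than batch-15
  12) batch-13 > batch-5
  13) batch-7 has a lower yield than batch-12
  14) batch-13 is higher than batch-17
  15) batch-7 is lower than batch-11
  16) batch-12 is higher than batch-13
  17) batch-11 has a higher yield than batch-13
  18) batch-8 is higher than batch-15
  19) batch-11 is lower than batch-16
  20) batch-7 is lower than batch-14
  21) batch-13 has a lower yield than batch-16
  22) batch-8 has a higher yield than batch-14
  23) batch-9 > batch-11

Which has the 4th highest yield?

Chaining the given pairs: batch-7 < batch-2 < batch-5 < batch-17 < batch-13 < batch-11 < batch-16 < batch-15 < batch-12 < batch-14 < batch-8 < batch-9.
The 4th largest is batch-12.

batch-12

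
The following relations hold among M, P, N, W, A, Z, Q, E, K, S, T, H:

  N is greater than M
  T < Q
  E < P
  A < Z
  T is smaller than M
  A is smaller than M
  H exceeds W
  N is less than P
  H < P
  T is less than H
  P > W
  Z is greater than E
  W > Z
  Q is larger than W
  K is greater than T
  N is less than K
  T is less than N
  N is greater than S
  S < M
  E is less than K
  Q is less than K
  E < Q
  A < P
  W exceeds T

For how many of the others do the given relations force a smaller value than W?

4

From W the given relations immediately reach T, Z.
From those, A, E — 4 in total.
Nothing else is reachable below W; 4 in all.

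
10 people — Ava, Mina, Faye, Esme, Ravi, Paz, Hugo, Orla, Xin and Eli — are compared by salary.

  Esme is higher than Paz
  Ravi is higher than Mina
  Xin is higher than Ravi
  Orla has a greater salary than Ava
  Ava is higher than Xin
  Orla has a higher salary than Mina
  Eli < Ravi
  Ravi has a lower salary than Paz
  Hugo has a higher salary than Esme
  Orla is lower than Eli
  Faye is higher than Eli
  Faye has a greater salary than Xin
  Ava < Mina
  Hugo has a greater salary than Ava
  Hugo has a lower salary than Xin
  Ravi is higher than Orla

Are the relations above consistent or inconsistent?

Chaining the given relations yields Ava < Mina < Orla < Eli < Ravi < Paz < Esme < Hugo < Xin, so Ava < Xin. But one relation states Xin < Ava. These cannot both hold.

inconsistent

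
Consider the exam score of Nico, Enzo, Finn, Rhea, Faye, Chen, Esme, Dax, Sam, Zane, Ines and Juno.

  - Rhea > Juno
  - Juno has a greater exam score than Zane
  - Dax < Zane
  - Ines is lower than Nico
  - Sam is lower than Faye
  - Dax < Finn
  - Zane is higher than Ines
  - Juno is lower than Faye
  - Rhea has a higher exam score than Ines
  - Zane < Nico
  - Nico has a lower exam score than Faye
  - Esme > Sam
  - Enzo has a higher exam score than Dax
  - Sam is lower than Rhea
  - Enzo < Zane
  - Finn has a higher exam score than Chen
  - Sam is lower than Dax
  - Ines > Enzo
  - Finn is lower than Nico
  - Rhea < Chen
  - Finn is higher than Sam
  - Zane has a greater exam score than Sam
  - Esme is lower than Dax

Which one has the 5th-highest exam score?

Piecing the relations together gives one ordering: Sam < Esme < Dax < Enzo < Ines < Zane < Juno < Rhea < Chen < Finn < Nico < Faye.
The 5th largest is Rhea.

Rhea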